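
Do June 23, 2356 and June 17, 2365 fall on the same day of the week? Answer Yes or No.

From Jun 23, 2356 to Jun 17, 2365 is 3281 days.
3281 mod 7 = 5, so they are different weekdays.
(Jun 23, 2356 is a Saturday; Jun 17, 2365 is a Thursday.)

No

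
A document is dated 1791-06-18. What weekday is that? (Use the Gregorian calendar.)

Saturday

Doomsday rule: the anchor day for the 1700s is Sunday. For year 91: 91÷12 = 7 r 7, and 7÷4 = 1, so 7+7+1 = 15.
Sunday + 15 ≡ Monday — that's 1791's doomsday.
In June the doomsday date is Jun 6.
Jun 18 is 12 days after Jun 6; 12 mod 7 = 5, so Monday + 5 = Saturday.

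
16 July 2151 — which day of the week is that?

Doomsday rule: the anchor day for the 2100s is Sunday. For year 51: 51÷12 = 4 r 3, and 3÷4 = 0, so 4+3+0 = 7.
Sunday + 7 ≡ Sunday — that's 2151's doomsday.
In July the doomsday date is Jul 11.
Jul 16 is 5 days after Jul 11; 5 mod 7 = 5, so Sunday + 5 = Friday.

Friday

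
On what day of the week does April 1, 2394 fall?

Friday

Doomsday rule: the anchor day for the 2300s is Wednesday. For year 94: 94÷12 = 7 r 10, and 10÷4 = 2, so 7+10+2 = 19.
Wednesday + 19 ≡ Monday — that's 2394's doomsday.
In April the doomsday date is Apr 4.
Apr 1 is 3 days before Apr 4; 3 mod 7 = 3, so Monday − 3 = Friday.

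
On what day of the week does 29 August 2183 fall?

Friday

Doomsday rule: the anchor day for the 2100s is Sunday. For year 83: 83÷12 = 6 r 11, and 11÷4 = 2, so 6+11+2 = 19.
Sunday + 19 ≡ Friday — that's 2183's doomsday.
In August the doomsday date is Aug 8.
Aug 29 is 21 days after Aug 8; 21 mod 7 = 0, so Friday + 0 = Friday.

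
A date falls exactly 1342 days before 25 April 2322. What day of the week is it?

Apr 25, 2322 is a Tuesday.
1342 mod 7 = 5, so 1342 days before a Tuesday is Tuesday − 5 = Thursday.

Thursday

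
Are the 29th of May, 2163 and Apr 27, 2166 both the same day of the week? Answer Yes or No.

Yes

From May 29, 2163 to Apr 27, 2166 is 1064 days.
1064 mod 7 = 0, so they are the same weekday.
(May 29, 2163 is a Sunday; Apr 27, 2166 is a Sunday.)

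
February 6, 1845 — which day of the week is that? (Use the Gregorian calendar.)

Thursday

Doomsday rule: the anchor day for the 1800s is Friday. For year 45: 45÷12 = 3 r 9, and 9÷4 = 2, so 3+9+2 = 14.
Friday + 14 ≡ Friday — that's 1845's doomsday.
In February the doomsday date is Feb 28 (1845 is not a leap year).
Feb 6 is 22 days before Feb 28; 22 mod 7 = 1, so Friday − 1 = Thursday.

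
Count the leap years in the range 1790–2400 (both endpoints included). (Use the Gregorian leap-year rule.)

148

Multiples of 4 in [1790,2400]: 153.
Of those, multiples of 100: 7 (not leap unless ÷400).
Multiples of 400: 2.
Leap years = 153 − 7 + 2 = 148.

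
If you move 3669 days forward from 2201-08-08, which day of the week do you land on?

Sunday

First find the weekday of Aug 8, 2201. Doomsday rule: the anchor day for the 2200s is Friday. For year 01: 1÷12 = 0 r 1, and 1÷4 = 0, so 0+1+0 = 1.
Friday + 1 ≡ Saturday — that's 2201's doomsday.
In August the doomsday date is Aug 8.
Aug 8 is the doomsday itself: Saturday.
3669 mod 7 = 1, so 3669 days after a Saturday is Saturday + 1 = Sunday.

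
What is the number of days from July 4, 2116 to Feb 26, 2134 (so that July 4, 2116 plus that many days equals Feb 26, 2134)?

Jul 4, 2116 → Jul 4, 2117: 365 days.
Jul 4, 2117 → Jul 4, 2118: 365 days.
Jul 4, 2118 → Jul 4, 2119: 365 days.
Jul 4, 2119 → Jul 4, 2120: 366 days (Feb 29, 2120 is in that span).
Jul 4, 2120 → Jul 4, 2121: 365 days.
Jul 4, 2121 → Jul 4, 2122: 365 days.
Jul 4, 2122 → Jul 4, 2123: 365 days.
Jul 4, 2123 → Jul 4, 2124: 366 days (Feb 29, 2124 is in that span).
Jul 4, 2124 → Jul 4, 2125: 365 days.
Jul 4, 2125 → Jul 4, 2126: 365 days.
Jul 4, 2126 → Jul 4, 2127: 365 days.
Jul 4, 2127 → Jul 4, 2128: 366 days (Feb 29, 2128 is in that span).
Jul 4, 2128 → Jul 4, 2129: 365 days.
Jul 4, 2129 → Jul 4, 2130: 365 days.
Jul 4, 2130 → Jul 4, 2131: 365 days.
Jul 4, 2131 → Jul 4, 2132: 366 days (Feb 29, 2132 is in that span).
Jul 4, 2132 → Jul 4, 2133: 365 days.
Jul 4, 2133 → Aug 4, 2133: 31 days (July has 31).
Aug 4, 2133 → Sep 4, 2133: 31 days (August has 31).
Sep 4, 2133 → Oct 4, 2133: 30 days (September has 30).
Oct 4, 2133 → Nov 4, 2133: 31 days (October has 31).
Nov 4, 2133 → Dec 4, 2133: 30 days (November has 30).
Dec 4, 2133 → Jan 4, 2134: 31 days (December has 31).
Jan 4, 2134 → Feb 4, 2134: 31 days (January has 31).
Feb 4, 2134 → Feb 26, 2134: 22 days.
Total: 6446 days.

6446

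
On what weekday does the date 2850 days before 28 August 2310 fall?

Saturday

First find the weekday of Aug 28, 2310. Doomsday rule: the anchor day for the 2300s is Wednesday. For year 10: 10÷12 = 0 r 10, and 10÷4 = 2, so 0+10+2 = 12.
Wednesday + 12 ≡ Monday — that's 2310's doomsday.
In August the doomsday date is Aug 8.
Aug 28 is 20 days after Aug 8; 20 mod 7 = 6, so Monday + 6 = Sunday.
2850 mod 7 = 1, so 2850 days before a Sunday is Sunday − 1 = Saturday.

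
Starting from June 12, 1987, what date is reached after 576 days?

January 8, 1989

+366 (one year; includes Feb 29, 1988) → Jun 12, 1988 (210 left).
Jun has 30 days: +19 → Jul 1, 1988 (191 left).
Jul has 31 days: +31 → Aug 1, 1988 (160 left).
Aug has 31 days: +31 → Sep 1, 1988 (129 left).
Sep has 30 days: +30 → Oct 1, 1988 (99 left).
Oct has 31 days: +31 → Nov 1, 1988 (68 left).
Nov has 30 days: +30 → Dec 1, 1988 (38 left).
Dec has 31 days: +31 → Jan 1, 1989 (7 left).
+7 → Jan 8, 1989.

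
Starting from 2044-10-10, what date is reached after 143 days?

Oct has 31 days: +22 → Nov 1, 2044 (121 left).
Nov has 30 days: +30 → Dec 1, 2044 (91 left).
Dec has 31 days: +31 → Jan 1, 2045 (60 left).
Jan has 31 days: +31 → Feb 1, 2045 (29 left).
Feb has 28 days: +28 → Mar 1, 2045 (1 left).
+1 → Mar 2, 2045.

March 2, 2045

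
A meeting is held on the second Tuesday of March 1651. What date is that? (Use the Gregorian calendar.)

March 1, 1651 is a Wednesday.
The first Tuesday is therefore March 7 (6 days later).
The second Tuesday is 7 + 1×7 = March 14.

March 14, 1651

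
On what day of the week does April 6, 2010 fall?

Tuesday

Doomsday rule: the anchor day for the 2000s is Tuesday. For year 10: 10÷12 = 0 r 10, and 10÷4 = 2, so 0+10+2 = 12.
Tuesday + 12 ≡ Sunday — that's 2010's doomsday.
In April the doomsday date is Apr 4.
Apr 6 is 2 days after Apr 4; 2 mod 7 = 2, so Sunday + 2 = Tuesday.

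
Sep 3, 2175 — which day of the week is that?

Sunday

Doomsday rule: the anchor day for the 2100s is Sunday. For year 75: 75÷12 = 6 r 3, and 3÷4 = 0, so 6+3+0 = 9.
Sunday + 9 ≡ Tuesday — that's 2175's doomsday.
In September the doomsday date is Sep 5.
Sep 3 is 2 days before Sep 5; 2 mod 7 = 2, so Tuesday − 2 = Sunday.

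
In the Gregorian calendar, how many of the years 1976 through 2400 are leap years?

104

Multiples of 4 in [1976,2400]: 107.
Of those, multiples of 100: 5 (not leap unless ÷400).
Multiples of 400: 2.
Leap years = 107 − 5 + 2 = 104.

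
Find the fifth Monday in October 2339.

October 1, 2339 is a Sunday.
The first Monday is therefore October 2 (1 days later).
The fifth Monday is 2 + 4×7 = October 30.

October 30, 2339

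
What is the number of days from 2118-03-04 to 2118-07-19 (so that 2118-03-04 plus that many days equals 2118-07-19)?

Mar 4, 2118 → Apr 4, 2118: 31 days (March has 31).
Apr 4, 2118 → May 4, 2118: 30 days (April has 30).
May 4, 2118 → Jun 4, 2118: 31 days (May has 31).
Jun 4, 2118 → Jul 4, 2118: 30 days (June has 30).
Jul 4, 2118 → Jul 19, 2118: 15 days.
Total: 137 days.

137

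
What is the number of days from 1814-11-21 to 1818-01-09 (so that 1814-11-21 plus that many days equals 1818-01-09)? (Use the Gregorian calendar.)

1145

Nov 21, 1814 → Nov 21, 1815: 365 days.
Nov 21, 1815 → Nov 21, 1816: 366 days (Feb 29, 1816 is in that span).
Nov 21, 1816 → Nov 21, 1817: 365 days.
Nov 21, 1817 → Dec 21, 1817: 30 days (November has 30).
Dec 21, 1817 → Jan 9, 1818: 19 days.
Total: 1145 days.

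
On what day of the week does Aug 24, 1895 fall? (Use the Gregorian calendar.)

Saturday

Doomsday rule: the anchor day for the 1800s is Friday. For year 95: 95÷12 = 7 r 11, and 11÷4 = 2, so 7+11+2 = 20.
Friday + 20 ≡ Thursday — that's 1895's doomsday.
In August the doomsday date is Aug 8.
Aug 24 is 16 days after Aug 8; 16 mod 7 = 2, so Thursday + 2 = Saturday.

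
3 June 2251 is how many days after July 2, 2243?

2893

Jul 2, 2243 → Jul 2, 2244: 366 days (Feb 29, 2244 is in that span).
Jul 2, 2244 → Jul 2, 2245: 365 days.
Jul 2, 2245 → Jul 2, 2246: 365 days.
Jul 2, 2246 → Jul 2, 2247: 365 days.
Jul 2, 2247 → Jul 2, 2248: 366 days (Feb 29, 2248 is in that span).
Jul 2, 2248 → Jul 2, 2249: 365 days.
Jul 2, 2249 → Jul 2, 2250: 365 days.
Jul 2, 2250 → Aug 2, 2250: 31 days (July has 31).
Aug 2, 2250 → Sep 2, 2250: 31 days (August has 31).
Sep 2, 2250 → Oct 2, 2250: 30 days (September has 30).
Oct 2, 2250 → Nov 2, 2250: 31 days (October has 31).
Nov 2, 2250 → Dec 2, 2250: 30 days (November has 30).
Dec 2, 2250 → Jan 2, 2251: 31 days (December has 31).
Jan 2, 2251 → Feb 2, 2251: 31 days (January has 31).
Feb 2, 2251 → Mar 2, 2251: 28 days (February has 28).
Mar 2, 2251 → Apr 2, 2251: 31 days (March has 31).
Apr 2, 2251 → May 2, 2251: 30 days (April has 30).
May 2, 2251 → Jun 2, 2251: 31 days (May has 31).
Jun 2, 2251 → Jun 3, 2251: 1 days.
Total: 2893 days.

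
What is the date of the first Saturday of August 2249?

August 4, 2249

August 1, 2249 is a Wednesday.
The first Saturday is therefore August 4 (3 days later).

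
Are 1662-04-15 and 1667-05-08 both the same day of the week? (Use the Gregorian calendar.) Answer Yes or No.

From Apr 15, 1662 to May 8, 1667 is 1849 days.
1849 mod 7 = 1, so they are different weekdays.
(Apr 15, 1662 is a Saturday; May 8, 1667 is a Sunday.)

No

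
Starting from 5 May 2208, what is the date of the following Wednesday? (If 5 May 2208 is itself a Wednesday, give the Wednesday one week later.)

May 11, 2208

May 5, 2208 is a Thursday.
From Thursday to the next Wednesday is 6 days.
May 5, 2208 + 6 = May 11, 2208.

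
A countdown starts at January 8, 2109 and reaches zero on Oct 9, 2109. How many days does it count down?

Jan 8, 2109 → Feb 8, 2109: 31 days (January has 31).
Feb 8, 2109 → Mar 8, 2109: 28 days (February has 28).
Mar 8, 2109 → Apr 8, 2109: 31 days (March has 31).
Apr 8, 2109 → May 8, 2109: 30 days (April has 30).
May 8, 2109 → Jun 8, 2109: 31 days (May has 31).
Jun 8, 2109 → Jul 8, 2109: 30 days (June has 30).
Jul 8, 2109 → Aug 8, 2109: 31 days (July has 31).
Aug 8, 2109 → Sep 8, 2109: 31 days (August has 31).
Sep 8, 2109 → Oct 8, 2109: 30 days (September has 30).
Oct 8, 2109 → Oct 9, 2109: 1 days.
Total: 274 days.

274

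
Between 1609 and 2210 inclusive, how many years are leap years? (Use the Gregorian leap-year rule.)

Multiples of 4 in [1609,2210]: 150.
Of those, multiples of 100: 6 (not leap unless ÷400).
Multiples of 400: 1.
Leap years = 150 − 6 + 1 = 145.

145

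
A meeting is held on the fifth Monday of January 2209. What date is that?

January 30, 2209

January 1, 2209 is a Sunday.
The first Monday is therefore January 2 (1 days later).
The fifth Monday is 2 + 4×7 = January 30.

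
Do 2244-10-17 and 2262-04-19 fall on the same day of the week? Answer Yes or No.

No

From Oct 17, 2244 to Apr 19, 2262 is 6393 days.
6393 mod 7 = 2, so they are different weekdays.
(Oct 17, 2244 is a Thursday; Apr 19, 2262 is a Saturday.)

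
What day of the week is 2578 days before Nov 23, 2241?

First find the weekday of Nov 23, 2241. Doomsday rule: the anchor day for the 2200s is Friday. For year 41: 41÷12 = 3 r 5, and 5÷4 = 1, so 3+5+1 = 9.
Friday + 9 ≡ Sunday — that's 2241's doomsday.
In November the doomsday date is Nov 7.
Nov 23 is 16 days after Nov 7; 16 mod 7 = 2, so Sunday + 2 = Tuesday.
2578 mod 7 = 2, so 2578 days before a Tuesday is Tuesday − 2 = Sunday.

Sunday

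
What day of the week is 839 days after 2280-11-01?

Nov 1, 2280 is a Monday.
839 mod 7 = 6, so 839 days after a Monday is Monday + 6 = Sunday.

Sunday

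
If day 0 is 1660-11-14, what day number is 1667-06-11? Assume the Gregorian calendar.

2400

Nov 14, 1660 → Nov 14, 1661: 365 days.
Nov 14, 1661 → Nov 14, 1662: 365 days.
Nov 14, 1662 → Nov 14, 1663: 365 days.
Nov 14, 1663 → Nov 14, 1664: 366 days (Feb 29, 1664 is in that span).
Nov 14, 1664 → Nov 14, 1665: 365 days.
Nov 14, 1665 → Nov 14, 1666: 365 days.
Nov 14, 1666 → Dec 14, 1666: 30 days (November has 30).
Dec 14, 1666 → Jan 14, 1667: 31 days (December has 31).
Jan 14, 1667 → Feb 14, 1667: 31 days (January has 31).
Feb 14, 1667 → Mar 14, 1667: 28 days (February has 28).
Mar 14, 1667 → Apr 14, 1667: 31 days (March has 31).
Apr 14, 1667 → May 14, 1667: 30 days (April has 30).
May 14, 1667 → Jun 11, 1667: 28 days.
Total: 2400 days.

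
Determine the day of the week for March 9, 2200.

Sunday

Doomsday rule: the anchor day for the 2200s is Friday. For year 00: 0÷12 = 0 r 0, and 0÷4 = 0, so 0+0+0 = 0.
Friday + 0 ≡ Friday — that's 2200's doomsday.
In March the doomsday date is Mar 14.
Mar 9 is 5 days before Mar 14; 5 mod 7 = 5, so Friday − 5 = Sunday.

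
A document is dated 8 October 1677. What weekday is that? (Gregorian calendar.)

Friday

Doomsday rule: the anchor day for the 1600s is Tuesday. For year 77: 77÷12 = 6 r 5, and 5÷4 = 1, so 6+5+1 = 12.
Tuesday + 12 ≡ Sunday — that's 1677's doomsday.
In October the doomsday date is Oct 10.
Oct 8 is 2 days before Oct 10; 2 mod 7 = 2, so Sunday − 2 = Friday.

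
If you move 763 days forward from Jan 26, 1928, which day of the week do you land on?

Jan 26, 1928 is a Thursday.
763 mod 7 = 0, so 763 days after a Thursday is Thursday + 0 = Thursday.

Thursday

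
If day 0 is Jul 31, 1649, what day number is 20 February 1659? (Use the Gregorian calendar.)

Jul 31, 1649 → Jul 31, 1650: 365 days.
Jul 31, 1650 → Jul 31, 1651: 365 days.
Jul 31, 1651 → Jul 31, 1652: 366 days (Feb 29, 1652 is in that span).
Jul 31, 1652 → Jul 31, 1653: 365 days.
Jul 31, 1653 → Jul 31, 1654: 365 days.
Jul 31, 1654 → Jul 31, 1655: 365 days.
Jul 31, 1655 → Jul 31, 1656: 366 days (Feb 29, 1656 is in that span).
Jul 31, 1656 → Jul 31, 1657: 365 days.
Jul 31, 1657 → Jul 31, 1658: 365 days.
Jul 31, 1658 → Aug 31, 1658: 31 days (July has 31).
Aug 31, 1658 → Sep 30, 1658: 30 days (August has 31).
Sep 30, 1658 → Oct 30, 1658: 30 days (September has 30).
Oct 30, 1658 → Nov 30, 1658: 31 days (October has 31).
Nov 30, 1658 → Dec 30, 1658: 30 days (November has 30).
Dec 30, 1658 → Jan 30, 1659: 31 days (December has 31).
Jan 30, 1659 → Feb 20, 1659: 21 days.
Total: 3491 days.

3491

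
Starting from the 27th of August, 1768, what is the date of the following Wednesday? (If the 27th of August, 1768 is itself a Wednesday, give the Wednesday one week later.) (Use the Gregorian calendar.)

August 31, 1768

Aug 27, 1768 is a Saturday.
From Saturday to the next Wednesday is 4 days.
Aug 27, 1768 + 4 = Aug 31, 1768.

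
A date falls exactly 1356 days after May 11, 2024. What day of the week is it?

Thursday

May 11, 2024 is a Saturday.
1356 mod 7 = 5, so 1356 days after a Saturday is Saturday + 5 = Thursday.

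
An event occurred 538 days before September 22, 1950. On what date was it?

−365 (one year) → Sep 22, 1949 (173 left).
−22 → Aug 31, 1949 (end of Aug, 31 days; 151 left).
−31 → Jul 31, 1949 (end of Jul, 31 days; 120 left).
−31 → Jun 30, 1949 (end of Jun, 30 days; 89 left).
−30 → May 31, 1949 (end of May, 31 days; 59 left).
−31 → Apr 30, 1949 (end of Apr, 30 days; 28 left).
−28 → Apr 2, 1949.

April 2, 1949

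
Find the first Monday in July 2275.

July 5, 2275

July 1, 2275 is a Thursday.
The first Monday is therefore July 5 (4 days later).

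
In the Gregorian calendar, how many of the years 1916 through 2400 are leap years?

Multiples of 4 in [1916,2400]: 122.
Of those, multiples of 100: 5 (not leap unless ÷400).
Multiples of 400: 2.
Leap years = 122 − 5 + 2 = 119.

119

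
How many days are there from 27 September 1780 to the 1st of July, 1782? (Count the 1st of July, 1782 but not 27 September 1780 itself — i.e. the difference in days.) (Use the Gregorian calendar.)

Sep 27, 1780 → Sep 27, 1781: 365 days.
Sep 27, 1781 → Oct 27, 1781: 30 days (September has 30).
Oct 27, 1781 → Nov 27, 1781: 31 days (October has 31).
Nov 27, 1781 → Dec 27, 1781: 30 days (November has 30).
Dec 27, 1781 → Jan 27, 1782: 31 days (December has 31).
Jan 27, 1782 → Feb 27, 1782: 31 days (January has 31).
Feb 27, 1782 → Mar 27, 1782: 28 days (February has 28).
Mar 27, 1782 → Apr 27, 1782: 31 days (March has 31).
Apr 27, 1782 → May 27, 1782: 30 days (April has 30).
May 27, 1782 → Jun 27, 1782: 31 days (May has 31).
Jun 27, 1782 → Jul 1, 1782: 4 days.
Total: 642 days.

642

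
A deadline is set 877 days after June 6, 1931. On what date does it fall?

+366 (one year; includes Feb 29, 1932) → Jun 6, 1932 (511 left).
+365 (one year) → Jun 6, 1933 (146 left).
Jun has 30 days: +25 → Jul 1, 1933 (121 left).
Jul has 31 days: +31 → Aug 1, 1933 (90 left).
Aug has 31 days: +31 → Sep 1, 1933 (59 left).
Sep has 30 days: +30 → Oct 1, 1933 (29 left).
+29 → Oct 30, 1933.

October 30, 1933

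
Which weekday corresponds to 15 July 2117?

Thursday

Doomsday rule: the anchor day for the 2100s is Sunday. For year 17: 17÷12 = 1 r 5, and 5÷4 = 1, so 1+5+1 = 7.
Sunday + 7 ≡ Sunday — that's 2117's doomsday.
In July the doomsday date is Jul 11.
Jul 15 is 4 days after Jul 11; 4 mod 7 = 4, so Sunday + 4 = Thursday.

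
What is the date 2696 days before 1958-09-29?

−365 (one year) → Sep 29, 1957 (2331 left).
−365 (one year) → Sep 29, 1956 (1966 left).
−366 (one year; includes Feb 29, 1956) → Sep 29, 1955 (1600 left).
−365 (one year) → Sep 29, 1954 (1235 left).
−365 (one year) → Sep 29, 1953 (870 left).
−365 (one year) → Sep 29, 1952 (505 left).
−366 (one year; includes Feb 29, 1952) → Sep 29, 1951 (139 left).
−29 → Aug 31, 1951 (end of Aug, 31 days; 110 left).
−31 → Jul 31, 1951 (end of Jul, 31 days; 79 left).
−31 → Jun 30, 1951 (end of Jun, 30 days; 48 left).
−30 → May 31, 1951 (end of May, 31 days; 18 left).
−18 → May 13, 1951.

May 13, 1951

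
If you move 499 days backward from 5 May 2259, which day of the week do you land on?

May 5, 2259 is a Thursday.
499 mod 7 = 2, so 499 days before a Thursday is Thursday − 2 = Tuesday.

Tuesday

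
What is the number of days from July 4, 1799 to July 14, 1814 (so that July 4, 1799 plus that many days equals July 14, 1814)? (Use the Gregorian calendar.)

Jul 4, 1799 → Jul 4, 1800: 365 days.
Jul 4, 1800 → Jul 4, 1801: 365 days.
Jul 4, 1801 → Jul 4, 1802: 365 days.
Jul 4, 1802 → Jul 4, 1803: 365 days.
Jul 4, 1803 → Jul 4, 1804: 366 days (Feb 29, 1804 is in that span).
Jul 4, 1804 → Jul 4, 1805: 365 days.
Jul 4, 1805 → Jul 4, 1806: 365 days.
Jul 4, 1806 → Jul 4, 1807: 365 days.
Jul 4, 1807 → Jul 4, 1808: 366 days (Feb 29, 1808 is in that span).
Jul 4, 1808 → Jul 4, 1809: 365 days.
Jul 4, 1809 → Jul 4, 1810: 365 days.
Jul 4, 1810 → Jul 4, 1811: 365 days.
Jul 4, 1811 → Jul 4, 1812: 366 days (Feb 29, 1812 is in that span).
Jul 4, 1812 → Jul 4, 1813: 365 days.
Jul 4, 1813 → Aug 4, 1813: 31 days (July has 31).
Aug 4, 1813 → Sep 4, 1813: 31 days (August has 31).
Sep 4, 1813 → Oct 4, 1813: 30 days (September has 30).
Oct 4, 1813 → Nov 4, 1813: 31 days (October has 31).
Nov 4, 1813 → Dec 4, 1813: 30 days (November has 30).
Dec 4, 1813 → Jan 4, 1814: 31 days (December has 31).
Jan 4, 1814 → Feb 4, 1814: 31 days (January has 31).
Feb 4, 1814 → Mar 4, 1814: 28 days (February has 28).
Mar 4, 1814 → Apr 4, 1814: 31 days (March has 31).
Apr 4, 1814 → May 4, 1814: 30 days (April has 30).
May 4, 1814 → Jun 4, 1814: 31 days (May has 31).
Jun 4, 1814 → Jul 4, 1814: 30 days (June has 30).
Jul 4, 1814 → Jul 14, 1814: 10 days.
Total: 5488 days.

5488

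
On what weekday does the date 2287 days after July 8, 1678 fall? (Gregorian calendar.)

Jul 8, 1678 is a Friday.
2287 mod 7 = 5, so 2287 days after a Friday is Friday + 5 = Wednesday.

Wednesday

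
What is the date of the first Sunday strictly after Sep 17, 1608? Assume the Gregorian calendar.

September 21, 1608

Sep 17, 1608 is a Wednesday.
From Wednesday to the next Sunday is 4 days.
Sep 17, 1608 + 4 = Sep 21, 1608.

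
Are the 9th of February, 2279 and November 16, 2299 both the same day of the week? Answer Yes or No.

No

From Feb 9, 2279 to Nov 16, 2299 is 7585 days.
7585 mod 7 = 4, so they are different weekdays.
(Feb 9, 2279 is a Sunday; Nov 16, 2299 is a Thursday.)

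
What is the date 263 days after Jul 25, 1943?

Jul has 31 days: +7 → Aug 1, 1943 (256 left).
Aug has 31 days: +31 → Sep 1, 1943 (225 left).
Sep has 30 days: +30 → Oct 1, 1943 (195 left).
Oct has 31 days: +31 → Nov 1, 1943 (164 left).
Nov has 30 days: +30 → Dec 1, 1943 (134 left).
Dec has 31 days: +31 → Jan 1, 1944 (103 left).
Jan has 31 days: +31 → Feb 1, 1944 (72 left).
Feb has 29 days: +29 → Mar 1, 1944 (43 left).
Mar has 31 days: +31 → Apr 1, 1944 (12 left).
+12 → Apr 13, 1944.

April 13, 1944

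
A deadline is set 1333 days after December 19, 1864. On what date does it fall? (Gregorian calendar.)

+365 (one year) → Dec 19, 1865 (968 left).
+365 (one year) → Dec 19, 1866 (603 left).
+365 (one year) → Dec 19, 1867 (238 left).
Dec has 31 days: +13 → Jan 1, 1868 (225 left).
Jan has 31 days: +31 → Feb 1, 1868 (194 left).
Feb has 29 days: +29 → Mar 1, 1868 (165 left).
Mar has 31 days: +31 → Apr 1, 1868 (134 left).
Apr has 30 days: +30 → May 1, 1868 (104 left).
May has 31 days: +31 → Jun 1, 1868 (73 left).
Jun has 30 days: +30 → Jul 1, 1868 (43 left).
Jul has 31 days: +31 → Aug 1, 1868 (12 left).
+12 → Aug 13, 1868.

August 13, 1868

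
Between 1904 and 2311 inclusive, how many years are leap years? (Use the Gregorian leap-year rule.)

99

Multiples of 4 in [1904,2311]: 102.
Of those, multiples of 100: 4 (not leap unless ÷400).
Multiples of 400: 1.
Leap years = 102 − 4 + 1 = 99.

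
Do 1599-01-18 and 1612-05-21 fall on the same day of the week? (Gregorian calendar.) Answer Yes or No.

Yes

From Jan 18, 1599 to May 21, 1612 is 4872 days.
4872 mod 7 = 0, so they are the same weekday.
(Jan 18, 1599 is a Monday; May 21, 1612 is a Monday.)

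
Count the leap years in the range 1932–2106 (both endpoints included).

Multiples of 4 in [1932,2106]: 44.
Of those, multiples of 100: 2 (not leap unless ÷400).
Multiples of 400: 1.
Leap years = 44 − 2 + 1 = 43.

43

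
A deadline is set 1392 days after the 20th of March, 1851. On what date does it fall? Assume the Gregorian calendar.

January 10, 1855

+366 (one year; includes Feb 29, 1852) → Mar 20, 1852 (1026 left).
+365 (one year) → Mar 20, 1853 (661 left).
+365 (one year) → Mar 20, 1854 (296 left).
Mar has 31 days: +12 → Apr 1, 1854 (284 left).
Apr has 30 days: +30 → May 1, 1854 (254 left).
May has 31 days: +31 → Jun 1, 1854 (223 left).
Jun has 30 days: +30 → Jul 1, 1854 (193 left).
Jul has 31 days: +31 → Aug 1, 1854 (162 left).
Aug has 31 days: +31 → Sep 1, 1854 (131 left).
Sep has 30 days: +30 → Oct 1, 1854 (101 left).
Oct has 31 days: +31 → Nov 1, 1854 (70 left).
Nov has 30 days: +30 → Dec 1, 1854 (40 left).
Dec has 31 days: +31 → Jan 1, 1855 (9 left).
+9 → Jan 10, 1855.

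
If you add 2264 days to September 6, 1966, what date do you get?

November 17, 1972

+365 (one year) → Sep 6, 1967 (1899 left).
+366 (one year; includes Feb 29, 1968) → Sep 6, 1968 (1533 left).
+365 (one year) → Sep 6, 1969 (1168 left).
+365 (one year) → Sep 6, 1970 (803 left).
+365 (one year) → Sep 6, 1971 (438 left).
+366 (one year; includes Feb 29, 1972) → Sep 6, 1972 (72 left).
Sep has 30 days: +25 → Oct 1, 1972 (47 left).
Oct has 31 days: +31 → Nov 1, 1972 (16 left).
+16 → Nov 17, 1972.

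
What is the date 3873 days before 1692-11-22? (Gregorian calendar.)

−366 (one year; includes Feb 29, 1692) → Nov 22, 1691 (3507 left).
−365 (one year) → Nov 22, 1690 (3142 left).
−365 (one year) → Nov 22, 1689 (2777 left).
−365 (one year) → Nov 22, 1688 (2412 left).
−366 (one year; includes Feb 29, 1688) → Nov 22, 1687 (2046 left).
−365 (one year) → Nov 22, 1686 (1681 left).
−365 (one year) → Nov 22, 1685 (1316 left).
−365 (one year) → Nov 22, 1684 (951 left).
−366 (one year; includes Feb 29, 1684) → Nov 22, 1683 (585 left).
−365 (one year) → Nov 22, 1682 (220 left).
−22 → Oct 31, 1682 (end of Oct, 31 days; 198 left).
−31 → Sep 30, 1682 (end of Sep, 30 days; 167 left).
−30 → Aug 31, 1682 (end of Aug, 31 days; 137 left).
−31 → Jul 31, 1682 (end of Jul, 31 days; 106 left).
−31 → Jun 30, 1682 (end of Jun, 30 days; 75 left).
−30 → May 31, 1682 (end of May, 31 days; 45 left).
−31 → Apr 30, 1682 (end of Apr, 30 days; 14 left).
−14 → Apr 16, 1682.

April 16, 1682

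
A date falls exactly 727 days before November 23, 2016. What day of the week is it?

Thursday

First find the weekday of Nov 23, 2016. Doomsday rule: the anchor day for the 2000s is Tuesday. For year 16: 16÷12 = 1 r 4, and 4÷4 = 1, so 1+4+1 = 6.
Tuesday + 6 ≡ Monday — that's 2016's doomsday.
In November the doomsday date is Nov 7.
Nov 23 is 16 days after Nov 7; 16 mod 7 = 2, so Monday + 2 = Wednesday.
727 mod 7 = 6, so 727 days before a Wednesday is Wednesday − 6 = Thursday.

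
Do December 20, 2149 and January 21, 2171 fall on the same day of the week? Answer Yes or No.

From Dec 20, 2149 to Jan 21, 2171 is 7702 days.
7702 mod 7 = 2, so they are different weekdays.
(Dec 20, 2149 is a Saturday; Jan 21, 2171 is a Monday.)

No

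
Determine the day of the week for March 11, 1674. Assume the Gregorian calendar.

Doomsday rule: the anchor day for the 1600s is Tuesday. For year 74: 74÷12 = 6 r 2, and 2÷4 = 0, so 6+2+0 = 8.
Tuesday + 8 ≡ Wednesday — that's 1674's doomsday.
In March the doomsday date is Mar 14.
Mar 11 is 3 days before Mar 14; 3 mod 7 = 3, so Wednesday − 3 = Sunday.

Sunday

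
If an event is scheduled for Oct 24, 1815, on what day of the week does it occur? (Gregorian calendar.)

Doomsday rule: the anchor day for the 1800s is Friday. For year 15: 15÷12 = 1 r 3, and 3÷4 = 0, so 1+3+0 = 4.
Friday + 4 ≡ Tuesday — that's 1815's doomsday.
In October the doomsday date is Oct 10.
Oct 24 is 14 days after Oct 10; 14 mod 7 = 0, so Tuesday + 0 = Tuesday.

Tuesday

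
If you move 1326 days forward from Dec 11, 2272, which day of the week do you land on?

Saturday

First find the weekday of Dec 11, 2272. Doomsday rule: the anchor day for the 2200s is Friday. For year 72: 72÷12 = 6 r 0, and 0÷4 = 0, so 6+0+0 = 6.
Friday + 6 ≡ Thursday — that's 2272's doomsday.
In December the doomsday date is Dec 12.
Dec 11 is 1 day before Dec 12; 1 mod 7 = 1, so Thursday − 1 = Wednesday.
1326 mod 7 = 3, so 1326 days after a Wednesday is Wednesday + 3 = Saturday.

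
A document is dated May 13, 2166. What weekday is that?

Tuesday

Doomsday rule: the anchor day for the 2100s is Sunday. For year 66: 66÷12 = 5 r 6, and 6÷4 = 1, so 5+6+1 = 12.
Sunday + 12 ≡ Friday — that's 2166's doomsday.
In May the doomsday date is May 9.
May 13 is 4 days after May 9; 4 mod 7 = 4, so Friday + 4 = Tuesday.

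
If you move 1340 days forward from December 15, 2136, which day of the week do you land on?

Tuesday

First find the weekday of Dec 15, 2136. Doomsday rule: the anchor day for the 2100s is Sunday. For year 36: 36÷12 = 3 r 0, and 0÷4 = 0, so 3+0+0 = 3.
Sunday + 3 ≡ Wednesday — that's 2136's doomsday.
In December the doomsday date is Dec 12.
Dec 15 is 3 days after Dec 12; 3 mod 7 = 3, so Wednesday + 3 = Saturday.
1340 mod 7 = 3, so 1340 days after a Saturday is Saturday + 3 = Tuesday.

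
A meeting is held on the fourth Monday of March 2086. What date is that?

March 25, 2086

March 1, 2086 is a Friday.
The first Monday is therefore March 4 (3 days later).
The fourth Monday is 4 + 3×7 = March 25.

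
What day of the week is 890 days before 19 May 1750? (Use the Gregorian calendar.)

Monday

First find the weekday of May 19, 1750. Doomsday rule: the anchor day for the 1700s is Sunday. For year 50: 50÷12 = 4 r 2, and 2÷4 = 0, so 4+2+0 = 6.
Sunday + 6 ≡ Saturday — that's 1750's doomsday.
In May the doomsday date is May 9.
May 19 is 10 days after May 9; 10 mod 7 = 3, so Saturday + 3 = Tuesday.
890 mod 7 = 1, so 890 days before a Tuesday is Tuesday − 1 = Monday.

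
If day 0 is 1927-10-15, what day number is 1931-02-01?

Oct 15, 1927 → Oct 15, 1928: 366 days (Feb 29, 1928 is in that span).
Oct 15, 1928 → Oct 15, 1929: 365 days.
Oct 15, 1929 → Oct 15, 1930: 365 days.
Oct 15, 1930 → Nov 15, 1930: 31 days (October has 31).
Nov 15, 1930 → Dec 15, 1930: 30 days (November has 30).
Dec 15, 1930 → Jan 15, 1931: 31 days (December has 31).
Jan 15, 1931 → Feb 1, 1931: 17 days.
Total: 1205 days.

1205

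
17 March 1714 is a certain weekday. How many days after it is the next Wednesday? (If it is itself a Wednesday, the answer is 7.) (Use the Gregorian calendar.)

Mar 17, 1714 is a Saturday.
From Saturday to the next Wednesday is 4 days.

4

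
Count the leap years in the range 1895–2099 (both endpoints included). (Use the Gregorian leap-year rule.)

Multiples of 4 in [1895,2099]: 51.
Of those, multiples of 100: 2 (not leap unless ÷400).
Multiples of 400: 1.
Leap years = 51 − 2 + 1 = 50.

50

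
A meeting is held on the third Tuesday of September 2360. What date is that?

September 1, 2360 is a Thursday.
The first Tuesday is therefore September 6 (5 days later).
The third Tuesday is 6 + 2×7 = September 20.

September 20, 2360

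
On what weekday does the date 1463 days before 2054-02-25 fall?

First find the weekday of Feb 25, 2054. Doomsday rule: the anchor day for the 2000s is Tuesday. For year 54: 54÷12 = 4 r 6, and 6÷4 = 1, so 4+6+1 = 11.
Tuesday + 11 ≡ Saturday — that's 2054's doomsday.
In February the doomsday date is Feb 28 (2054 is not a leap year).
Feb 25 is 3 days before Feb 28; 3 mod 7 = 3, so Saturday − 3 = Wednesday.
1463 mod 7 = 0, so 1463 days before a Wednesday is Wednesday − 0 = Wednesday.

Wednesday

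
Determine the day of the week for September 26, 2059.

Doomsday rule: the anchor day for the 2000s is Tuesday. For year 59: 59÷12 = 4 r 11, and 11÷4 = 2, so 4+11+2 = 17.
Tuesday + 17 ≡ Friday — that's 2059's doomsday.
In September the doomsday date is Sep 5.
Sep 26 is 21 days after Sep 5; 21 mod 7 = 0, so Friday + 0 = Friday.

Friday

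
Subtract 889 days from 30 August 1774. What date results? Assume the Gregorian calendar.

March 24, 1772

−365 (one year) → Aug 30, 1773 (524 left).
−365 (one year) → Aug 30, 1772 (159 left).
−30 → Jul 31, 1772 (end of Jul, 31 days; 129 left).
−31 → Jun 30, 1772 (end of Jun, 30 days; 98 left).
−30 → May 31, 1772 (end of May, 31 days; 68 left).
−31 → Apr 30, 1772 (end of Apr, 30 days; 37 left).
−30 → Mar 31, 1772 (end of Mar, 31 days; 7 left).
−7 → Mar 24, 1772.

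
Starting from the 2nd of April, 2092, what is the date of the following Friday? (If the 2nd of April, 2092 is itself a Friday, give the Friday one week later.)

Apr 2, 2092 is a Wednesday.
From Wednesday to the next Friday is 2 days.
Apr 2, 2092 + 2 = Apr 4, 2092.

April 4, 2092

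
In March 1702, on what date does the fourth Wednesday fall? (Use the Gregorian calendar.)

March 1, 1702 is a Wednesday.
The first Wednesday is therefore March 1 (same day).
The fourth Wednesday is 1 + 3×7 = March 22.

March 22, 1702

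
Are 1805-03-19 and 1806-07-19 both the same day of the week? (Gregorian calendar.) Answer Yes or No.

No

From Mar 19, 1805 to Jul 19, 1806 is 487 days.
487 mod 7 = 4, so they are different weekdays.
(Mar 19, 1805 is a Tuesday; Jul 19, 1806 is a Saturday.)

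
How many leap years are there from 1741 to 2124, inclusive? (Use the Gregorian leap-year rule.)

Multiples of 4 in [1741,2124]: 96.
Of those, multiples of 100: 4 (not leap unless ÷400).
Multiples of 400: 1.
Leap years = 96 − 4 + 1 = 93.

93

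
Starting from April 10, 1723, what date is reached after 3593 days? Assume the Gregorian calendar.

+366 (one year; includes Feb 29, 1724) → Apr 10, 1724 (3227 left).
+365 (one year) → Apr 10, 1725 (2862 left).
+365 (one year) → Apr 10, 1726 (2497 left).
+365 (one year) → Apr 10, 1727 (2132 left).
+366 (one year; includes Feb 29, 1728) → Apr 10, 1728 (1766 left).
+365 (one year) → Apr 10, 1729 (1401 left).
+365 (one year) → Apr 10, 1730 (1036 left).
+365 (one year) → Apr 10, 1731 (671 left).
+366 (one year; includes Feb 29, 1732) → Apr 10, 1732 (305 left).
Apr has 30 days: +21 → May 1, 1732 (284 left).
May has 31 days: +31 → Jun 1, 1732 (253 left).
Jun has 30 days: +30 → Jul 1, 1732 (223 left).
Jul has 31 days: +31 → Aug 1, 1732 (192 left).
Aug has 31 days: +31 → Sep 1, 1732 (161 left).
Sep has 30 days: +30 → Oct 1, 1732 (131 left).
Oct has 31 days: +31 → Nov 1, 1732 (100 left).
Nov has 30 days: +30 → Dec 1, 1732 (70 left).
Dec has 31 days: +31 → Jan 1, 1733 (39 left).
Jan has 31 days: +31 → Feb 1, 1733 (8 left).
+8 → Feb 9, 1733.

February 9, 1733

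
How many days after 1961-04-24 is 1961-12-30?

Apr 24, 1961 → May 24, 1961: 30 days (April has 30).
May 24, 1961 → Jun 24, 1961: 31 days (May has 31).
Jun 24, 1961 → Jul 24, 1961: 30 days (June has 30).
Jul 24, 1961 → Aug 24, 1961: 31 days (July has 31).
Aug 24, 1961 → Sep 24, 1961: 31 days (August has 31).
Sep 24, 1961 → Oct 24, 1961: 30 days (September has 30).
Oct 24, 1961 → Nov 24, 1961: 31 days (October has 31).
Nov 24, 1961 → Dec 24, 1961: 30 days (November has 30).
Dec 24, 1961 → Dec 30, 1961: 6 days.
Total: 250 days.

250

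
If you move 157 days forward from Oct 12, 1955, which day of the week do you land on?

First find the weekday of Oct 12, 1955. Doomsday rule: the anchor day for the 1900s is Wednesday. For year 55: 55÷12 = 4 r 7, and 7÷4 = 1, so 4+7+1 = 12.
Wednesday + 12 ≡ Monday — that's 1955's doomsday.
In October the doomsday date is Oct 10.
Oct 12 is 2 days after Oct 10; 2 mod 7 = 2, so Monday + 2 = Wednesday.
157 mod 7 = 3, so 157 days after a Wednesday is Wednesday + 3 = Saturday.

Saturday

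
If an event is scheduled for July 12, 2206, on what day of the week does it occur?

Doomsday rule: the anchor day for the 2200s is Friday. For year 06: 6÷12 = 0 r 6, and 6÷4 = 1, so 0+6+1 = 7.
Friday + 7 ≡ Friday — that's 2206's doomsday.
In July the doomsday date is Jul 11.
Jul 12 is 1 day after Jul 11; 1 mod 7 = 1, so Friday + 1 = Saturday.

Saturday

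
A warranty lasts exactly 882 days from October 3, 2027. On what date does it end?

+366 (one year; includes Feb 29, 2028) → Oct 3, 2028 (516 left).
+365 (one year) → Oct 3, 2029 (151 left).
Oct has 31 days: +29 → Nov 1, 2029 (122 left).
Nov has 30 days: +30 → Dec 1, 2029 (92 left).
Dec has 31 days: +31 → Jan 1, 2030 (61 left).
Jan has 31 days: +31 → Feb 1, 2030 (30 left).
Feb has 28 days: +28 → Mar 1, 2030 (2 left).
+2 → Mar 3, 2030.

March 3, 2030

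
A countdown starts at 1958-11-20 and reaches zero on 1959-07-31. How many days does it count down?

Nov 20, 1958 → Dec 20, 1958: 30 days (November has 30).
Dec 20, 1958 → Jan 20, 1959: 31 days (December has 31).
Jan 20, 1959 → Feb 20, 1959: 31 days (January has 31).
Feb 20, 1959 → Mar 20, 1959: 28 days (February has 28).
Mar 20, 1959 → Apr 20, 1959: 31 days (March has 31).
Apr 20, 1959 → May 20, 1959: 30 days (April has 30).
May 20, 1959 → Jun 20, 1959: 31 days (May has 31).
Jun 20, 1959 → Jul 20, 1959: 30 days (June has 30).
Jul 20, 1959 → Jul 31, 1959: 11 days.
Total: 253 days.

253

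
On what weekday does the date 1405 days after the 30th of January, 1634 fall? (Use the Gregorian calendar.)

First find the weekday of Jan 30, 1634. Doomsday rule: the anchor day for the 1600s is Tuesday. For year 34: 34÷12 = 2 r 10, and 10÷4 = 2, so 2+10+2 = 14.
Tuesday + 14 ≡ Tuesday — that's 1634's doomsday.
In January the doomsday date is Jan 3 (1634 is not a leap year).
Jan 30 is 27 days after Jan 3; 27 mod 7 = 6, so Tuesday + 6 = Monday.
1405 mod 7 = 5, so 1405 days after a Monday is Monday + 5 = Saturday.

Saturday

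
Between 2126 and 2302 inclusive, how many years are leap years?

42

Multiples of 4 in [2126,2302]: 44.
Of those, multiples of 100: 2 (not leap unless ÷400).
Multiples of 400: 0.
Leap years = 44 − 2 + 0 = 42.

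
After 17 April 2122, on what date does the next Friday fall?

April 24, 2122

Apr 17, 2122 is a Friday.
From Friday to the next Friday is 7 days.
Apr 17, 2122 + 7 = Apr 24, 2122.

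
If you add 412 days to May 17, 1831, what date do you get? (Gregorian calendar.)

July 2, 1832

+366 (one year; includes Feb 29, 1832) → May 17, 1832 (46 left).
May has 31 days: +15 → Jun 1, 1832 (31 left).
Jun has 30 days: +30 → Jul 1, 1832 (1 left).
+1 → Jul 2, 1832.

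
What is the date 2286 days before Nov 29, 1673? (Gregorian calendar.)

August 27, 1667

−365 (one year) → Nov 29, 1672 (1921 left).
−366 (one year; includes Feb 29, 1672) → Nov 29, 1671 (1555 left).
−365 (one year) → Nov 29, 1670 (1190 left).
−365 (one year) → Nov 29, 1669 (825 left).
−365 (one year) → Nov 29, 1668 (460 left).
−366 (one year; includes Feb 29, 1668) → Nov 29, 1667 (94 left).
−29 → Oct 31, 1667 (end of Oct, 31 days; 65 left).
−31 → Sep 30, 1667 (end of Sep, 30 days; 34 left).
−30 → Aug 31, 1667 (end of Aug, 31 days; 4 left).
−4 → Aug 27, 1667.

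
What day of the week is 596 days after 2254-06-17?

First find the weekday of Jun 17, 2254. Doomsday rule: the anchor day for the 2200s is Friday. For year 54: 54÷12 = 4 r 6, and 6÷4 = 1, so 4+6+1 = 11.
Friday + 11 ≡ Tuesday — that's 2254's doomsday.
In June the doomsday date is Jun 6.
Jun 17 is 11 days after Jun 6; 11 mod 7 = 4, so Tuesday + 4 = Saturday.
596 mod 7 = 1, so 596 days after a Saturday is Saturday + 1 = Sunday.

Sunday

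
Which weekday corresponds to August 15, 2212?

Doomsday rule: the anchor day for the 2200s is Friday. For year 12: 12÷12 = 1 r 0, and 0÷4 = 0, so 1+0+0 = 1.
Friday + 1 ≡ Saturday — that's 2212's doomsday.
In August the doomsday date is Aug 8.
Aug 15 is 7 days after Aug 8; 7 mod 7 = 0, so Saturday + 0 = Saturday.

Saturday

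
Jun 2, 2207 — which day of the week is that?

Doomsday rule: the anchor day for the 2200s is Friday. For year 07: 7÷12 = 0 r 7, and 7÷4 = 1, so 0+7+1 = 8.
Friday + 8 ≡ Saturday — that's 2207's doomsday.
In June the doomsday date is Jun 6.
Jun 2 is 4 days before Jun 6; 4 mod 7 = 4, so Saturday − 4 = Tuesday.

Tuesday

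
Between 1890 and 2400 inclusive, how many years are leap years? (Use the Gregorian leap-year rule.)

124

Multiples of 4 in [1890,2400]: 128.
Of those, multiples of 100: 6 (not leap unless ÷400).
Multiples of 400: 2.
Leap years = 128 − 6 + 2 = 124.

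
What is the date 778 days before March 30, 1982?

February 11, 1980

−365 (one year) → Mar 30, 1981 (413 left).
−365 (one year) → Mar 30, 1980 (48 left).
−30 → Feb 29, 1980 (end of Feb, 29 days; 18 left).
−18 → Feb 11, 1980.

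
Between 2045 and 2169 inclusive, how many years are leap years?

Multiples of 4 in [2045,2169]: 31.
Of those, multiples of 100: 1 (not leap unless ÷400).
Multiples of 400: 0.
Leap years = 31 − 1 + 0 = 30.

30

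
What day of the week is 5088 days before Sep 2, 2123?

First find the weekday of Sep 2, 2123. Doomsday rule: the anchor day for the 2100s is Sunday. For year 23: 23÷12 = 1 r 11, and 11÷4 = 2, so 1+11+2 = 14.
Sunday + 14 ≡ Sunday — that's 2123's doomsday.
In September the doomsday date is Sep 5.
Sep 2 is 3 days before Sep 5; 3 mod 7 = 3, so Sunday − 3 = Thursday.
5088 mod 7 = 6, so 5088 days before a Thursday is Thursday − 6 = Friday.

Friday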